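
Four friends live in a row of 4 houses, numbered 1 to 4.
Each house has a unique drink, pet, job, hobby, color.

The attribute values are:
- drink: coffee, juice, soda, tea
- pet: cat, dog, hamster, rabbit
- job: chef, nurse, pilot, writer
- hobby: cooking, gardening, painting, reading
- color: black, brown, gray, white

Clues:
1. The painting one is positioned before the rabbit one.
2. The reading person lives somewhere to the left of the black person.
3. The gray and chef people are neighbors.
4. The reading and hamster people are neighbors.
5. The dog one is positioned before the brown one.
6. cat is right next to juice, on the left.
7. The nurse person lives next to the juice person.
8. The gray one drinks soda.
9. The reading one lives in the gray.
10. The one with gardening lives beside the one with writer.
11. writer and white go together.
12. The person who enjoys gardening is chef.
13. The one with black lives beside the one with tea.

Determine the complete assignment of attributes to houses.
Solution:

House | Drink | Pet | Job | Hobby | Color
-----------------------------------------
  1   | soda | cat | nurse | reading | gray
  2   | juice | hamster | chef | gardening | black
  3   | tea | dog | writer | painting | white
  4   | coffee | rabbit | pilot | cooking | brown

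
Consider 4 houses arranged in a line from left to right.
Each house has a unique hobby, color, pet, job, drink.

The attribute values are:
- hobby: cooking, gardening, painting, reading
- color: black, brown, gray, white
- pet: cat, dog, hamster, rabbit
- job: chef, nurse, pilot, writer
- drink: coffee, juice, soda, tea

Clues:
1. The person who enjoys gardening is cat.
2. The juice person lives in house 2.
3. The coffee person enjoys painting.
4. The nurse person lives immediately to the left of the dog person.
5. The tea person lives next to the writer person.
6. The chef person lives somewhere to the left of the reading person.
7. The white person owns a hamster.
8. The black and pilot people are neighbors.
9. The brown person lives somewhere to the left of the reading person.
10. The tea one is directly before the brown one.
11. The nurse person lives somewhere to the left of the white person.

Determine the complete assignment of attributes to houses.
Solution:

House | Hobby | Color | Pet | Job | Drink
-----------------------------------------
  1   | gardening | gray | cat | nurse | tea
  2   | cooking | brown | dog | writer | juice
  3   | painting | black | rabbit | chef | coffee
  4   | reading | white | hamster | pilot | soda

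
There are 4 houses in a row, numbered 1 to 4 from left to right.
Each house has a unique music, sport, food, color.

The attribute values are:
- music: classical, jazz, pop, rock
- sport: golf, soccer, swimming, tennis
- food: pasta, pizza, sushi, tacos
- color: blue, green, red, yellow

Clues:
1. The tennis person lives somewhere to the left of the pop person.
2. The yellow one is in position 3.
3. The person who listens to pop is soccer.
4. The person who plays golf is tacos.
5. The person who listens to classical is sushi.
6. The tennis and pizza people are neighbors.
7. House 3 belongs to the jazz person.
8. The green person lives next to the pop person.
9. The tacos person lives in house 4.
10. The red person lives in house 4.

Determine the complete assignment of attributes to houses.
Solution:

House | Music | Sport | Food | Color
------------------------------------
  1   | classical | tennis | sushi | green
  2   | pop | soccer | pizza | blue
  3   | jazz | swimming | pasta | yellow
  4   | rock | golf | tacos | red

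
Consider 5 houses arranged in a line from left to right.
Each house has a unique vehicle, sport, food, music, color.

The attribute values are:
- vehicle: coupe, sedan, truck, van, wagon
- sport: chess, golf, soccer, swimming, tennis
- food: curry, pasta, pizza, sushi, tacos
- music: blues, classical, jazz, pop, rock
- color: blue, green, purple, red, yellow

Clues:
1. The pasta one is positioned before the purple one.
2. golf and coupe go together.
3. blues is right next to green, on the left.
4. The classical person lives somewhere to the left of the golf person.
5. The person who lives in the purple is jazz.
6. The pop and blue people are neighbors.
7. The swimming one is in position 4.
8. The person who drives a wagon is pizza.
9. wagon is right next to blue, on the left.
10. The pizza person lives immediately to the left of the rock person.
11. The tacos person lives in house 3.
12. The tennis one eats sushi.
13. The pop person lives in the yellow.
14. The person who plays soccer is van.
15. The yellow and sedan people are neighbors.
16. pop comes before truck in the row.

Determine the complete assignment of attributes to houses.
Solution:

House | Vehicle | Sport | Food | Music | Color
----------------------------------------------
  1   | wagon | chess | pizza | pop | yellow
  2   | sedan | tennis | sushi | rock | blue
  3   | van | soccer | tacos | blues | red
  4   | truck | swimming | pasta | classical | green
  5   | coupe | golf | curry | jazz | purple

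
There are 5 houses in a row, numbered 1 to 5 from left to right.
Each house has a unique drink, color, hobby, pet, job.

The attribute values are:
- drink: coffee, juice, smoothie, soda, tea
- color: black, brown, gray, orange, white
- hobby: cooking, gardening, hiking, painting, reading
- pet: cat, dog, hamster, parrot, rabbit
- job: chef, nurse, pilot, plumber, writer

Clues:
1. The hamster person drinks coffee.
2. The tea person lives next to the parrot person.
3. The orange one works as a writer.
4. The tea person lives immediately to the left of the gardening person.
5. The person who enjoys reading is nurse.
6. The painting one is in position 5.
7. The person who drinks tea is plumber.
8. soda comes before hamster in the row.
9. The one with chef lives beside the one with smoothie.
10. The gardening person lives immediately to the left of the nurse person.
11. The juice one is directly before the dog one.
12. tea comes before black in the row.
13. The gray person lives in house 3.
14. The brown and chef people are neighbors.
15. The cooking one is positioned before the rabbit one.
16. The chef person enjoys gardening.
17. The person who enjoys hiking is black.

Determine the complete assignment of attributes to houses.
Solution:

House | Drink | Color | Hobby | Pet | Job
-----------------------------------------
  1   | tea | brown | cooking | cat | plumber
  2   | juice | white | gardening | parrot | chef
  3   | smoothie | gray | reading | dog | nurse
  4   | soda | black | hiking | rabbit | pilot
  5   | coffee | orange | painting | hamster | writer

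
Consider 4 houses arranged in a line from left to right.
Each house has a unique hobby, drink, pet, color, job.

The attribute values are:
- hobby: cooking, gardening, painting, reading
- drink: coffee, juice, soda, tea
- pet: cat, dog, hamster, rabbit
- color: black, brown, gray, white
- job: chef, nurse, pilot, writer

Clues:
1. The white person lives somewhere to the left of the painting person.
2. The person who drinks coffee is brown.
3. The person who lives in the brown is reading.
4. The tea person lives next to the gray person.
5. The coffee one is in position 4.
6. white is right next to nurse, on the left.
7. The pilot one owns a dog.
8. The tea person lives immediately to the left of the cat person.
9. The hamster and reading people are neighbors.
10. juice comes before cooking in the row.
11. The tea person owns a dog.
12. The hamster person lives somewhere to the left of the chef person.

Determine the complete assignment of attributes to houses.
Solution:

House | Hobby | Drink | Pet | Color | Job
-----------------------------------------
  1   | gardening | tea | dog | white | pilot
  2   | painting | juice | cat | gray | nurse
  3   | cooking | soda | hamster | black | writer
  4   | reading | coffee | rabbit | brown | chef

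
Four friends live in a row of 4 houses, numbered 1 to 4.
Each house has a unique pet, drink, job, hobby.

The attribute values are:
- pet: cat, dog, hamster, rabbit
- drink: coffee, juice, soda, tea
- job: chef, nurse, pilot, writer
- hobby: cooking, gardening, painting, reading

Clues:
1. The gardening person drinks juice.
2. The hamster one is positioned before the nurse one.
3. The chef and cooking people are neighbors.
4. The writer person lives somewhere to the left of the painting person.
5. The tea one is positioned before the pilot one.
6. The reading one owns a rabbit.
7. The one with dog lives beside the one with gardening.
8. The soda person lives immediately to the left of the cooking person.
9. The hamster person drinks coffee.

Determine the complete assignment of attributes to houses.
Solution:

House | Pet | Drink | Job | Hobby
---------------------------------
  1   | rabbit | soda | chef | reading
  2   | hamster | coffee | writer | cooking
  3   | dog | tea | nurse | painting
  4   | cat | juice | pilot | gardening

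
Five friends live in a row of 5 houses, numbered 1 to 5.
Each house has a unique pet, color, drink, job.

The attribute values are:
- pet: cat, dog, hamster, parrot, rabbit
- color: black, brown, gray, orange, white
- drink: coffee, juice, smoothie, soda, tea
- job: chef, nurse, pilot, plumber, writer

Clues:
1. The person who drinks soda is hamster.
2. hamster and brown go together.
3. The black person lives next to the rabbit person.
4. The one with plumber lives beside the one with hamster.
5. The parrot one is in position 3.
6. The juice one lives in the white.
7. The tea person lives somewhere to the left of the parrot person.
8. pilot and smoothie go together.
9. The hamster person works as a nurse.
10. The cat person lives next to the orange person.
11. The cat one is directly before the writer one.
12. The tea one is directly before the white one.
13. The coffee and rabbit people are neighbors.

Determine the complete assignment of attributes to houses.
Solution:

House | Pet | Color | Drink | Job
---------------------------------
  1   | cat | black | coffee | chef
  2   | rabbit | orange | tea | writer
  3   | parrot | white | juice | plumber
  4   | hamster | brown | soda | nurse
  5   | dog | gray | smoothie | pilot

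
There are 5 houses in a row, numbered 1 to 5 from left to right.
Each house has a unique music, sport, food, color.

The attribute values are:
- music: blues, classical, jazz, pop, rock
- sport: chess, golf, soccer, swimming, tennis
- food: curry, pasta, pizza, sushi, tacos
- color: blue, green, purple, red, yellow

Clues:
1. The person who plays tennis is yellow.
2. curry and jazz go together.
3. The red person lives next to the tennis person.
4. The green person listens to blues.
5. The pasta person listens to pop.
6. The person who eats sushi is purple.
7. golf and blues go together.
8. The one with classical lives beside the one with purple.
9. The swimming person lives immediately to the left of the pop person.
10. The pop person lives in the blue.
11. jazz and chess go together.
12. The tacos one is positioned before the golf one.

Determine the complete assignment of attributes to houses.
Solution:

House | Music | Sport | Food | Color
------------------------------------
  1   | jazz | chess | curry | red
  2   | classical | tennis | tacos | yellow
  3   | rock | swimming | sushi | purple
  4   | pop | soccer | pasta | blue
  5   | blues | golf | pizza | green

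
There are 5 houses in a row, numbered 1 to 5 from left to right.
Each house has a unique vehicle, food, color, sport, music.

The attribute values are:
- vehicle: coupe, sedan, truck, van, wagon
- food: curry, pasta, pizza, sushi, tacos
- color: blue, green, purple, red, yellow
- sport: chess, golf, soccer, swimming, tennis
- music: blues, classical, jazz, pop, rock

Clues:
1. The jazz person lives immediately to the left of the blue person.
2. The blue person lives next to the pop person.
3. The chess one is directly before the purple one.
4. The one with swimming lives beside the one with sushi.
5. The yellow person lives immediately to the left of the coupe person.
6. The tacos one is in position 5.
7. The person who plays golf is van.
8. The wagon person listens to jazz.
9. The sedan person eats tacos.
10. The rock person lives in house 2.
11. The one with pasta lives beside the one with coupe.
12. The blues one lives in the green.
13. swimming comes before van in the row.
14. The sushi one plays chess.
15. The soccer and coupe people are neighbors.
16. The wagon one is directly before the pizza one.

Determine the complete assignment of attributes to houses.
Solution:

House | Vehicle | Food | Color | Sport | Music
----------------------------------------------
  1   | wagon | pasta | yellow | soccer | jazz
  2   | coupe | pizza | blue | swimming | rock
  3   | truck | sushi | red | chess | pop
  4   | van | curry | purple | golf | classical
  5   | sedan | tacos | green | tennis | blues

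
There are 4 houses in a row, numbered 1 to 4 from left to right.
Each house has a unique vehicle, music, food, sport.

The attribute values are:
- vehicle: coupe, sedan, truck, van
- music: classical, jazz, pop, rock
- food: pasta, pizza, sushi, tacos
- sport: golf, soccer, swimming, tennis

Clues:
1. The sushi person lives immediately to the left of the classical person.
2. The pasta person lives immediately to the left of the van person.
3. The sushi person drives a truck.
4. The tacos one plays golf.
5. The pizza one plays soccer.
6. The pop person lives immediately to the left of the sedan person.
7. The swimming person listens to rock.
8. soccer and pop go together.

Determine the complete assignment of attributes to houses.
Solution:

House | Vehicle | Music | Food | Sport
--------------------------------------
  1   | truck | rock | sushi | swimming
  2   | coupe | classical | pasta | tennis
  3   | van | pop | pizza | soccer
  4   | sedan | jazz | tacos | golf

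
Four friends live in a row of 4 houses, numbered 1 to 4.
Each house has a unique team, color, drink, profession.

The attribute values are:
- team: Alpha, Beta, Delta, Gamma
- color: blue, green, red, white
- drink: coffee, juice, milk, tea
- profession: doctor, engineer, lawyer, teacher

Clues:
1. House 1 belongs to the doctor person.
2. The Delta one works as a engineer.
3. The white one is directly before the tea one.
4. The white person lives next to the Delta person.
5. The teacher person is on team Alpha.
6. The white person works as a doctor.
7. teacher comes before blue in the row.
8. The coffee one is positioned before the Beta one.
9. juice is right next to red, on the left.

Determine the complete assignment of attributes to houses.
Solution:

House | Team | Color | Drink | Profession
-----------------------------------------
  1   | Gamma | white | juice | doctor
  2   | Delta | red | tea | engineer
  3   | Alpha | green | coffee | teacher
  4   | Beta | blue | milk | lawyer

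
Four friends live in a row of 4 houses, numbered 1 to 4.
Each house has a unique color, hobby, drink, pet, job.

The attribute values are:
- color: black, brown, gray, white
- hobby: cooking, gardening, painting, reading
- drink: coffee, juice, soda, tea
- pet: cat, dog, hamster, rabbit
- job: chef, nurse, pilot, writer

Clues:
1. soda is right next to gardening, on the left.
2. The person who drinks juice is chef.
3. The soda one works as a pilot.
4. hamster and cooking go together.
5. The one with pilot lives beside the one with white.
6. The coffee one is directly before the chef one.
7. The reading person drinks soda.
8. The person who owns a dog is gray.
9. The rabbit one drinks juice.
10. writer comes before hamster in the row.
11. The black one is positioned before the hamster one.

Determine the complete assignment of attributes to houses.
Solution:

House | Color | Hobby | Drink | Pet | Job
-----------------------------------------
  1   | gray | reading | soda | dog | pilot
  2   | white | gardening | coffee | cat | writer
  3   | black | painting | juice | rabbit | chef
  4   | brown | cooking | tea | hamster | nurse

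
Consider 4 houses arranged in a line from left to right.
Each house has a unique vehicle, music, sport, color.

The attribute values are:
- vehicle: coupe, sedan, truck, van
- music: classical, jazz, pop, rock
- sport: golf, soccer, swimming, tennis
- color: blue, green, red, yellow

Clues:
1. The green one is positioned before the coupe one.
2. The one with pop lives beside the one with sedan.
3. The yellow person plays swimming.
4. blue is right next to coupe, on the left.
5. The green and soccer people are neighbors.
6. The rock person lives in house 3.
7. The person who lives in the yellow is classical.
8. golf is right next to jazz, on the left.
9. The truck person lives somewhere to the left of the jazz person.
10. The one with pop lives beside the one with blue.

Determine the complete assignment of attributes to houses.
Solution:

House | Vehicle | Music | Sport | Color
---------------------------------------
  1   | truck | pop | golf | green
  2   | sedan | jazz | soccer | blue
  3   | coupe | rock | tennis | red
  4   | van | classical | swimming | yellow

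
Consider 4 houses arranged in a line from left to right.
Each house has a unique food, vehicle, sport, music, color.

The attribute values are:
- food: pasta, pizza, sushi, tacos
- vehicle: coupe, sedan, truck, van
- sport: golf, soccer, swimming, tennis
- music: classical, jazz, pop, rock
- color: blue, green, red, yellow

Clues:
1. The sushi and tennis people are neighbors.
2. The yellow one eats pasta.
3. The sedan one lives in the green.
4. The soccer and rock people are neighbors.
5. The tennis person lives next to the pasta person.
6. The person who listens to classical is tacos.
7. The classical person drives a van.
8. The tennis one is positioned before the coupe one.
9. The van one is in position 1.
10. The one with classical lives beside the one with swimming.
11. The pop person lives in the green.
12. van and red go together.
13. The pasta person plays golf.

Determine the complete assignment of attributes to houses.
Solution:

House | Food | Vehicle | Sport | Music | Color
----------------------------------------------
  1   | tacos | van | soccer | classical | red
  2   | sushi | truck | swimming | rock | blue
  3   | pizza | sedan | tennis | pop | green
  4   | pasta | coupe | golf | jazz | yellow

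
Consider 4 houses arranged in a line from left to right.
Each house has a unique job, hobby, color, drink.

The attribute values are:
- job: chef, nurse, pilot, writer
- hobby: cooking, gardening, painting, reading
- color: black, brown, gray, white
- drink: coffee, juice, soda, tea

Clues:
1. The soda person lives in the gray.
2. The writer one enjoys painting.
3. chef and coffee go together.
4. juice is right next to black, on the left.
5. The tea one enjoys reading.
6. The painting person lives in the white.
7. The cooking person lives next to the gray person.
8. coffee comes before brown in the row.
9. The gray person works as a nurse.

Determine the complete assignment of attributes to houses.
Solution:

House | Job | Hobby | Color | Drink
-----------------------------------
  1   | writer | painting | white | juice
  2   | chef | cooking | black | coffee
  3   | nurse | gardening | gray | soda
  4   | pilot | reading | brown | tea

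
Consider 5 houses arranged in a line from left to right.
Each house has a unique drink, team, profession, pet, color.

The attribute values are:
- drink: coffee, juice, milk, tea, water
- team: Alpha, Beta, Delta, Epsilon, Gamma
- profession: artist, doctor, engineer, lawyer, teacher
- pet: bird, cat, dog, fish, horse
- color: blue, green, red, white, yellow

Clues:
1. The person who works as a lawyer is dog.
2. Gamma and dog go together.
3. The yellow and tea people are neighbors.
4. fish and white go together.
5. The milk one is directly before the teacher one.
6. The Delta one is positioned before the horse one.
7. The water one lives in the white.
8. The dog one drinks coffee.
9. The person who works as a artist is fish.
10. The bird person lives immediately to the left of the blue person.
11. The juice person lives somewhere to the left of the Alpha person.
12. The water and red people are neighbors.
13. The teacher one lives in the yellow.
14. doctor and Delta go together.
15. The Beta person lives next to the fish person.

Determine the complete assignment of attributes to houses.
Solution:

House | Drink | Team | Profession | Pet | Color
-----------------------------------------------
  1   | milk | Delta | doctor | cat | green
  2   | juice | Epsilon | teacher | bird | yellow
  3   | tea | Beta | engineer | horse | blue
  4   | water | Alpha | artist | fish | white
  5   | coffee | Gamma | lawyer | dog | red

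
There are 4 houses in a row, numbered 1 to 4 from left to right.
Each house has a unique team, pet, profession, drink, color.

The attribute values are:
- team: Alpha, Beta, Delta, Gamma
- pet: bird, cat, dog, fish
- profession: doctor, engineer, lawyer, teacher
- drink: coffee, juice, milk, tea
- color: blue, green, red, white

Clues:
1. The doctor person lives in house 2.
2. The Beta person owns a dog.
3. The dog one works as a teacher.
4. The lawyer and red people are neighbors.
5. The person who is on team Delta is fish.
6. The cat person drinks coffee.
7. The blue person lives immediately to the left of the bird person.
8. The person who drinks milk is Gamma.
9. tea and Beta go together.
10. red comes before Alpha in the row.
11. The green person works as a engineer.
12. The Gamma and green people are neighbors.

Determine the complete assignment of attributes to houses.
Solution:

House | Team | Pet | Profession | Drink | Color
-----------------------------------------------
  1   | Delta | fish | lawyer | juice | blue
  2   | Gamma | bird | doctor | milk | red
  3   | Alpha | cat | engineer | coffee | green
  4   | Beta | dog | teacher | tea | white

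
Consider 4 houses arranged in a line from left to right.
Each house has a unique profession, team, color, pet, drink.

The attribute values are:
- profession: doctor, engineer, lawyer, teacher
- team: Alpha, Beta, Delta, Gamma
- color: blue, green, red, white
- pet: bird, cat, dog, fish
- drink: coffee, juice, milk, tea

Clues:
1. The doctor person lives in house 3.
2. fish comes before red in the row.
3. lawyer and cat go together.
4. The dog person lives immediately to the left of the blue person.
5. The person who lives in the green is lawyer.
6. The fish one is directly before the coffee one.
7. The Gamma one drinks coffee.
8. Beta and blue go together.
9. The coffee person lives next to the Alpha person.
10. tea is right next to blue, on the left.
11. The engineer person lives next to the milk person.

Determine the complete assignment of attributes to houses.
Solution:

House | Profession | Team | Color | Pet | Drink
-----------------------------------------------
  1   | engineer | Delta | white | dog | tea
  2   | teacher | Beta | blue | fish | milk
  3   | doctor | Gamma | red | bird | coffee
  4   | lawyer | Alpha | green | cat | juice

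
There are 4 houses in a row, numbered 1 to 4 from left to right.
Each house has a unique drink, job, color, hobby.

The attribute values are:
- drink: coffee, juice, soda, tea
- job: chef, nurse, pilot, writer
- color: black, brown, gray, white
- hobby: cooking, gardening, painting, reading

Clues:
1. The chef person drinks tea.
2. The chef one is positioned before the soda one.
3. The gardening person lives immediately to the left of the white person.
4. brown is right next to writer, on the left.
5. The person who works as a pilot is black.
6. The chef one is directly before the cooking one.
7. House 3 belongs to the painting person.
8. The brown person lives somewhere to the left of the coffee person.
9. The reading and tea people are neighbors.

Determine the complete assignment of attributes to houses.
Solution:

House | Drink | Job | Color | Hobby
-----------------------------------
  1   | juice | nurse | brown | gardening
  2   | coffee | writer | white | reading
  3   | tea | chef | gray | painting
  4   | soda | pilot | black | cooking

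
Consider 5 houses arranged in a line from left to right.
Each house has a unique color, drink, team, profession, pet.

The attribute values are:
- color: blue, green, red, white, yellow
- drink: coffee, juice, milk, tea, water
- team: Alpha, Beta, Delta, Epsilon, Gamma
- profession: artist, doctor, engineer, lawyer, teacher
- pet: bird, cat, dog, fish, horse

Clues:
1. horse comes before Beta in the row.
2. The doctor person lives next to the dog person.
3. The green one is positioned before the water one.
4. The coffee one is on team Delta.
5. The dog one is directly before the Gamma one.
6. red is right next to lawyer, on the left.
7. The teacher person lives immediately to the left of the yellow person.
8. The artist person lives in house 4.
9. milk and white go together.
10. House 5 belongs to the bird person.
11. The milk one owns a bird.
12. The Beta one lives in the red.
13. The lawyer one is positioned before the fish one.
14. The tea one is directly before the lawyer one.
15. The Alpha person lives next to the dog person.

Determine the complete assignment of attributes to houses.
Solution:

House | Color | Drink | Team | Profession | Pet
-----------------------------------------------
  1   | green | juice | Alpha | doctor | horse
  2   | red | tea | Beta | teacher | dog
  3   | yellow | water | Gamma | lawyer | cat
  4   | blue | coffee | Delta | artist | fish
  5   | white | milk | Epsilon | engineer | bird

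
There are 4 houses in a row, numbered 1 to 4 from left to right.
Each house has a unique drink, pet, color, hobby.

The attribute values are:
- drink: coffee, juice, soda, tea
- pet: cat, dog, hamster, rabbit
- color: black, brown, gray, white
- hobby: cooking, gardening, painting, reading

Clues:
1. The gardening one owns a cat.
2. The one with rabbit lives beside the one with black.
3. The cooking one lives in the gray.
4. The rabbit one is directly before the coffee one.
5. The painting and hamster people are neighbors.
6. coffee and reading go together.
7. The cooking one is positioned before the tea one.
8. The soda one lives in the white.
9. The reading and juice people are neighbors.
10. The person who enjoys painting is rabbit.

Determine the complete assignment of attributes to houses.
Solution:

House | Drink | Pet | Color | Hobby
-----------------------------------
  1   | soda | rabbit | white | painting
  2   | coffee | hamster | black | reading
  3   | juice | dog | gray | cooking
  4   | tea | cat | brown | gardening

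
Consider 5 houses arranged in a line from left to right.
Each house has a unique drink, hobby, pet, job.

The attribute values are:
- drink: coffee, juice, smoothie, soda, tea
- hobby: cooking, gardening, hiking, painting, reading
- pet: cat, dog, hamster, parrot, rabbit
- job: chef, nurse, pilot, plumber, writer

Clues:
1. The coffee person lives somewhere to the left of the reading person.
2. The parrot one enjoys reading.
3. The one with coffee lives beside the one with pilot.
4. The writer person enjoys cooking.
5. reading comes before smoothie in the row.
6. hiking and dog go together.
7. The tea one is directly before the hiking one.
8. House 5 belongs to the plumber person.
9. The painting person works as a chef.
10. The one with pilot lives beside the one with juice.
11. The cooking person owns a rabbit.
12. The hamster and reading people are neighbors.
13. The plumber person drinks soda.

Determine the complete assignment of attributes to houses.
Solution:

House | Drink | Hobby | Pet | Job
---------------------------------
  1   | coffee | painting | hamster | chef
  2   | tea | reading | parrot | pilot
  3   | juice | hiking | dog | nurse
  4   | smoothie | cooking | rabbit | writer
  5   | soda | gardening | cat | plumber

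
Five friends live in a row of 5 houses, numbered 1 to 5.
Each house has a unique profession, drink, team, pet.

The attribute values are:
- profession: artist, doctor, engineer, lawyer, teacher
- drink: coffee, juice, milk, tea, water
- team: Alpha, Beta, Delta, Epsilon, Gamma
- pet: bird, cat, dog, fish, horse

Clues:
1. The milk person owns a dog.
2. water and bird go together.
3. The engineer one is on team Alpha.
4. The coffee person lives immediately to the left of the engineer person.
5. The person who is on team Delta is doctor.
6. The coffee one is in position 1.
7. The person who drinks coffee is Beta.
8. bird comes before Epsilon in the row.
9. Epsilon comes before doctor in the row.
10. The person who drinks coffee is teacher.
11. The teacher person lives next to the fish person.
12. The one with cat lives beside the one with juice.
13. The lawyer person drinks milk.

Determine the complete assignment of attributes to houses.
Solution:

House | Profession | Drink | Team | Pet
---------------------------------------
  1   | teacher | coffee | Beta | cat
  2   | engineer | juice | Alpha | fish
  3   | artist | water | Gamma | bird
  4   | lawyer | milk | Epsilon | dog
  5   | doctor | tea | Delta | horse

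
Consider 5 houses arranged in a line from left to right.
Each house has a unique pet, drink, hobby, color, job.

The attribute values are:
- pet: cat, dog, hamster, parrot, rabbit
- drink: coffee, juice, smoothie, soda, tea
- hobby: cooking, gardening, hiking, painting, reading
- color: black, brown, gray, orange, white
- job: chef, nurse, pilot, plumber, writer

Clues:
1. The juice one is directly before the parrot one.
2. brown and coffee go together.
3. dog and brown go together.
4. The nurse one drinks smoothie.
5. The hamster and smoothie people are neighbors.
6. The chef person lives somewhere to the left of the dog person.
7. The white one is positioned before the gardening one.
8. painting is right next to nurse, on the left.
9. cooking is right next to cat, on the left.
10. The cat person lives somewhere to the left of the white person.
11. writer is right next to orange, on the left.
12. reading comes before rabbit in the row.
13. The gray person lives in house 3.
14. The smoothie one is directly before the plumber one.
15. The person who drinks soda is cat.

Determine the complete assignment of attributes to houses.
Solution:

House | Pet | Drink | Hobby | Color | Job
-----------------------------------------
  1   | hamster | juice | painting | black | writer
  2   | parrot | smoothie | cooking | orange | nurse
  3   | cat | soda | reading | gray | plumber
  4   | rabbit | tea | hiking | white | chef
  5   | dog | coffee | gardening | brown | pilot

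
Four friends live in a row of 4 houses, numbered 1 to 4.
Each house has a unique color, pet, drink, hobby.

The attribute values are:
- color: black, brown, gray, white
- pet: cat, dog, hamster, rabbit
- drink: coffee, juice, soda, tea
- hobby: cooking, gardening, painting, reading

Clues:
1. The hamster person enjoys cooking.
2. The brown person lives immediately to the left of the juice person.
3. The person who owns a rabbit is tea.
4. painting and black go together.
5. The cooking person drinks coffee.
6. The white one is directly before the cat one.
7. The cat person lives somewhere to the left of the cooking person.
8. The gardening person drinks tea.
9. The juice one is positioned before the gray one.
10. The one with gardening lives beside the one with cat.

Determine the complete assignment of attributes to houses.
Solution:

House | Color | Pet | Drink | Hobby
-----------------------------------
  1   | white | rabbit | tea | gardening
  2   | brown | cat | soda | reading
  3   | black | dog | juice | painting
  4   | gray | hamster | coffee | cooking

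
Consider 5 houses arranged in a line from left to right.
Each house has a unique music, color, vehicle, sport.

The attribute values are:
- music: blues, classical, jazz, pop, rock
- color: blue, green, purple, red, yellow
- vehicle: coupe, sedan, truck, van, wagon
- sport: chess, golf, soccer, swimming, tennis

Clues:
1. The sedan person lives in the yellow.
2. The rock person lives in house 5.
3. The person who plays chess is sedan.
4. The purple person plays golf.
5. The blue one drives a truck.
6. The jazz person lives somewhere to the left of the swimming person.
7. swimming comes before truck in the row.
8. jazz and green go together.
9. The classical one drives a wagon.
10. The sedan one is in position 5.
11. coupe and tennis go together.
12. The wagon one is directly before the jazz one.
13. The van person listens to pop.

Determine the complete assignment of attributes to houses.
Solution:

House | Music | Color | Vehicle | Sport
---------------------------------------
  1   | classical | purple | wagon | golf
  2   | jazz | green | coupe | tennis
  3   | pop | red | van | swimming
  4   | blues | blue | truck | soccer
  5   | rock | yellow | sedan | chess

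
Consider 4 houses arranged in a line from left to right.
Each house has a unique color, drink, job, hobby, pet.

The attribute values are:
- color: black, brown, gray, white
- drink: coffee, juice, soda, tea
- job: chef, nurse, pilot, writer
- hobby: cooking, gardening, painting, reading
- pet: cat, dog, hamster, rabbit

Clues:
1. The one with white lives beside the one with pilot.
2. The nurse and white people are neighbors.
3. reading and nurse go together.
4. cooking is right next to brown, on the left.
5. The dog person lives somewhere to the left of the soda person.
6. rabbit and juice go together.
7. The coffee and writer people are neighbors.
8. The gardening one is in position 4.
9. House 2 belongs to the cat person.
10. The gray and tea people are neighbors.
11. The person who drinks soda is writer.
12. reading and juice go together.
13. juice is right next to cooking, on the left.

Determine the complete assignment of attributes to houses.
Solution:

House | Color | Drink | Job | Hobby | Pet
-----------------------------------------
  1   | gray | juice | nurse | reading | rabbit
  2   | white | tea | chef | cooking | cat
  3   | brown | coffee | pilot | painting | dog
  4   | black | soda | writer | gardening | hamster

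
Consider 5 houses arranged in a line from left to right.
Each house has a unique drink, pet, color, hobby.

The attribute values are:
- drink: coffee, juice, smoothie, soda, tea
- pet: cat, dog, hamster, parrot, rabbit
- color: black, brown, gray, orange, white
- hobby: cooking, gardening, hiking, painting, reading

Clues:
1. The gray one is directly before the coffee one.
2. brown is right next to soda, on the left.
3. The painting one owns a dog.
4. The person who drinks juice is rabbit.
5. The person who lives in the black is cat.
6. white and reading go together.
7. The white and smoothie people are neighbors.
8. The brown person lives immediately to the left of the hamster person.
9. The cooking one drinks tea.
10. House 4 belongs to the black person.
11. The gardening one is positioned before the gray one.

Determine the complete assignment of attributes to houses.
Solution:

House | Drink | Pet | Color | Hobby
-----------------------------------
  1   | juice | rabbit | brown | gardening
  2   | soda | hamster | white | reading
  3   | smoothie | dog | gray | painting
  4   | coffee | cat | black | hiking
  5   | tea | parrot | orange | cooking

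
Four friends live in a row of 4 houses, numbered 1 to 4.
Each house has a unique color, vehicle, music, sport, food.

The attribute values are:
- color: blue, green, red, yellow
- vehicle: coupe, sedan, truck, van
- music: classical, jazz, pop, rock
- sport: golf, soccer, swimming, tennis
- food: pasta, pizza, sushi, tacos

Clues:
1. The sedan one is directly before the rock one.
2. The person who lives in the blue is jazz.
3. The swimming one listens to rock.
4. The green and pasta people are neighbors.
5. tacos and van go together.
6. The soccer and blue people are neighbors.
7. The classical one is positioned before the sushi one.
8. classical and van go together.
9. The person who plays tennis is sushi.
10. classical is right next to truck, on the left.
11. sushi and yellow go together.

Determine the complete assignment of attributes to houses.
Solution:

House | Color | Vehicle | Music | Sport | Food
----------------------------------------------
  1   | green | van | classical | soccer | tacos
  2   | blue | truck | jazz | golf | pasta
  3   | yellow | sedan | pop | tennis | sushi
  4   | red | coupe | rock | swimming | pizza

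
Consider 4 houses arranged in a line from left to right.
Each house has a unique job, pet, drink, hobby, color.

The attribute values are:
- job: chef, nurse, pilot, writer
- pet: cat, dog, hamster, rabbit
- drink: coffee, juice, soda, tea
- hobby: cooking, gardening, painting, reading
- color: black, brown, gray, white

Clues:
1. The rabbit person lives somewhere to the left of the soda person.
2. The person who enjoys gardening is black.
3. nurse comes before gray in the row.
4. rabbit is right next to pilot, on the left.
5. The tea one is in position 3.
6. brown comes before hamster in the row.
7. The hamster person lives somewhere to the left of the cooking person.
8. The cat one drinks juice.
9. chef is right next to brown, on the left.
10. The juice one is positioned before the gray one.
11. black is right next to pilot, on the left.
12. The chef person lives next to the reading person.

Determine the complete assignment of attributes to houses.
Solution:

House | Job | Pet | Drink | Hobby | Color
-----------------------------------------
  1   | chef | rabbit | coffee | gardening | black
  2   | pilot | cat | juice | reading | brown
  3   | nurse | hamster | tea | painting | white
  4   | writer | dog | soda | cooking | gray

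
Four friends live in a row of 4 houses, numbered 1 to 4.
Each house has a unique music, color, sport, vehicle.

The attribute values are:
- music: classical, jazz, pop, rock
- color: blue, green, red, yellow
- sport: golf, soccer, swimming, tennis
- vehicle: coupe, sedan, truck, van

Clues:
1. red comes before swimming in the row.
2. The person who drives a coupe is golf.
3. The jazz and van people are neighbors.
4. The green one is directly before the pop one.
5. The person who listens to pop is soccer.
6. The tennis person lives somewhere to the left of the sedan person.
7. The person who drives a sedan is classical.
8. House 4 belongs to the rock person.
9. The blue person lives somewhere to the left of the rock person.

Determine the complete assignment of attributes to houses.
Solution:

House | Music | Color | Sport | Vehicle
---------------------------------------
  1   | jazz | green | tennis | truck
  2   | pop | red | soccer | van
  3   | classical | blue | swimming | sedan
  4   | rock | yellow | golf | coupe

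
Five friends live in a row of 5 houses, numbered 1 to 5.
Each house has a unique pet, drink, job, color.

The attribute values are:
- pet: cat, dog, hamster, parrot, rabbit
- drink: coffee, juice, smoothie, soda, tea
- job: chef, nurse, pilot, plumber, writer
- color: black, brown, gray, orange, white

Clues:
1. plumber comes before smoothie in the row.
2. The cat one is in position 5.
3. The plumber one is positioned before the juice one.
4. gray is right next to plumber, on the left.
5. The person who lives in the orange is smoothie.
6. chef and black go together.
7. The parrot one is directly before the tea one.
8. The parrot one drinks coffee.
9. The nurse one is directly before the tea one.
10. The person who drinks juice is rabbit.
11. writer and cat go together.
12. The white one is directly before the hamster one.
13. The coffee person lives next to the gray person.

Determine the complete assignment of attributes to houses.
Solution:

House | Pet | Drink | Job | Color
---------------------------------
  1   | parrot | coffee | nurse | white
  2   | hamster | tea | pilot | gray
  3   | dog | soda | plumber | brown
  4   | rabbit | juice | chef | black
  5   | cat | smoothie | writer | orange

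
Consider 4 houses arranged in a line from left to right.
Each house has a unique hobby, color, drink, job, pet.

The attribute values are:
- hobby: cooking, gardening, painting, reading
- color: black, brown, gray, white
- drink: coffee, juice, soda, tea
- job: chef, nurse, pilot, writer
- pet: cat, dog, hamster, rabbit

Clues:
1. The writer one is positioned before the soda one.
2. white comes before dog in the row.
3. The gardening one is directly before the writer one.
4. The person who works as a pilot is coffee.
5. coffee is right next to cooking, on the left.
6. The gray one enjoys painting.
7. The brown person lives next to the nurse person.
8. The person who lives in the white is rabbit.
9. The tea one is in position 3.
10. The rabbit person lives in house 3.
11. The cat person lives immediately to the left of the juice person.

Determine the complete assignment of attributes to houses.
Solution:

House | Hobby | Color | Drink | Job | Pet
-----------------------------------------
  1   | gardening | black | coffee | pilot | cat
  2   | cooking | brown | juice | writer | hamster
  3   | reading | white | tea | nurse | rabbit
  4   | painting | gray | soda | chef | dog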